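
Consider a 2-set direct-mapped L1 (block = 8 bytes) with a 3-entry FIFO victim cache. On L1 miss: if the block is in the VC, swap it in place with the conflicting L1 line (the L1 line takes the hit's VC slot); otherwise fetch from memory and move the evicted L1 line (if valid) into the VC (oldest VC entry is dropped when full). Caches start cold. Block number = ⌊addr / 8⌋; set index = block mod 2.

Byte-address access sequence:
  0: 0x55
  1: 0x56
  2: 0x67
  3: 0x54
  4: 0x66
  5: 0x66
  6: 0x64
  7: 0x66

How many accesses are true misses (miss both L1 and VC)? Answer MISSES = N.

  [0] addr=0x55 blk=10 s=0: MISS | VC []
  [1] addr=0x56 blk=10 s=0: L1-HIT | VC []
  [2] addr=0x67 blk=12 s=0: MISS | VC [10]
  [3] addr=0x54 blk=10 s=0: VC-HIT | VC [12]
  [4] addr=0x66 blk=12 s=0: VC-HIT | VC [10]
  [5] addr=0x66 blk=12 s=0: L1-HIT | VC [10]
  [6] addr=0x64 blk=12 s=0: L1-HIT | VC [10]
  [7] addr=0x66 blk=12 s=0: L1-HIT | VC [10]

MISSES = 2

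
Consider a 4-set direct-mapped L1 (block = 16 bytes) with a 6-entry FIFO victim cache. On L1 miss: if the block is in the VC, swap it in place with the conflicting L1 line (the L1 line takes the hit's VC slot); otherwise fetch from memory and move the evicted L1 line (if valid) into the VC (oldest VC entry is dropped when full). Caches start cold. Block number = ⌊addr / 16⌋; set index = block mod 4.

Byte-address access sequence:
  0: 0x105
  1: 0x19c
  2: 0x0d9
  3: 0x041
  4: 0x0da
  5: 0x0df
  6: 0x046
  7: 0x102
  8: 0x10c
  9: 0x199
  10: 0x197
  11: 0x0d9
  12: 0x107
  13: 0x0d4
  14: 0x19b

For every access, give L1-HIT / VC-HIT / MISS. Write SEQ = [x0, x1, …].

SEQ = [MISS, MISS, MISS, MISS, L1-HIT, L1-HIT, L1-HIT, VC-HIT, L1-HIT, VC-HIT, L1-HIT, VC-HIT, L1-HIT, L1-HIT, VC-HIT]

0: 0x105 (blk 16, set 0) → MISS  vc=[]
1: 0x19c (blk 25, set 1) → MISS  vc=[]
2: 0xd9 (blk 13, set 1) → MISS  vc=[25]
3: 0x41 (blk 4, set 0) → MISS  vc=[25, 16]
4: 0xda (blk 13, set 1) → L1-HIT  vc=[25, 16]
5: 0xdf (blk 13, set 1) → L1-HIT  vc=[25, 16]
6: 0x46 (blk 4, set 0) → L1-HIT  vc=[25, 16]
7: 0x102 (blk 16, set 0) → VC-HIT  vc=[25, 4]
8: 0x10c (blk 16, set 0) → L1-HIT  vc=[25, 4]
9: 0x199 (blk 25, set 1) → VC-HIT  vc=[13, 4]
10: 0x197 (blk 25, set 1) → L1-HIT  vc=[13, 4]
11: 0xd9 (blk 13, set 1) → VC-HIT  vc=[25, 4]
12: 0x107 (blk 16, set 0) → L1-HIT  vc=[25, 4]
13: 0xd4 (blk 13, set 1) → L1-HIT  vc=[25, 4]
14: 0x19b (blk 25, set 1) → VC-HIT  vc=[13, 4]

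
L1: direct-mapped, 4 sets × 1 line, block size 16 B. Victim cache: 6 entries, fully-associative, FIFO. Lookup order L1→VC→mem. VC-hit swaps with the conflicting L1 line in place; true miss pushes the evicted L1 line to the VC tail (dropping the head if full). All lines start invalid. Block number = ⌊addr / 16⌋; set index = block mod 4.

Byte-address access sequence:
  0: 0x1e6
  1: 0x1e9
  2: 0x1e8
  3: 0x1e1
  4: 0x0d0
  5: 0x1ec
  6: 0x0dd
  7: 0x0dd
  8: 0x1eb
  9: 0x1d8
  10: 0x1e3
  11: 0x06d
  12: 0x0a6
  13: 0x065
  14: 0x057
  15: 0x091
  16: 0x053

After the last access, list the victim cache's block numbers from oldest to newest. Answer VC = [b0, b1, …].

0: 0x1e6 (blk 30, set 2) → MISS  vc=[]
1: 0x1e9 (blk 30, set 2) → L1-HIT  vc=[]
2: 0x1e8 (blk 30, set 2) → L1-HIT  vc=[]
3: 0x1e1 (blk 30, set 2) → L1-HIT  vc=[]
4: 0xd0 (blk 13, set 1) → MISS  vc=[]
5: 0x1ec (blk 30, set 2) → L1-HIT  vc=[]
6: 0xdd (blk 13, set 1) → L1-HIT  vc=[]
7: 0xdd (blk 13, set 1) → L1-HIT  vc=[]
8: 0x1eb (blk 30, set 2) → L1-HIT  vc=[]
9: 0x1d8 (blk 29, set 1) → MISS  vc=[13]
10: 0x1e3 (blk 30, set 2) → L1-HIT  vc=[13]
11: 0x6d (blk 6, set 2) → MISS  vc=[13, 30]
12: 0xa6 (blk 10, set 2) → MISS  vc=[13, 30, 6]
13: 0x65 (blk 6, set 2) → VC-HIT  vc=[13, 30, 10]
14: 0x57 (blk 5, set 1) → MISS  vc=[13, 30, 10, 29]
15: 0x91 (blk 9, set 1) → MISS  vc=[13, 30, 10, 29, 5]
16: 0x53 (blk 5, set 1) → VC-HIT  vc=[13, 30, 10, 29, 9]

VC = [13, 30, 10, 29, 9]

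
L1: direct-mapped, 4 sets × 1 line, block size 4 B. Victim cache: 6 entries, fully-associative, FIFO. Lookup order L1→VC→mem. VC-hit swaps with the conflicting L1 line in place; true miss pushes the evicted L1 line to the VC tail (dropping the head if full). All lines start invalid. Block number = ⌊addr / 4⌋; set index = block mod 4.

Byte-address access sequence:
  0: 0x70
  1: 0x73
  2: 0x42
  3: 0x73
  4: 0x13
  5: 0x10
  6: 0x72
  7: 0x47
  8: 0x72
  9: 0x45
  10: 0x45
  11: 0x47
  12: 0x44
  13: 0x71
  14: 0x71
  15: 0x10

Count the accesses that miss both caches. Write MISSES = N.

0: 0x70 (blk 28, set 0) → MISS  vc=[]
1: 0x73 (blk 28, set 0) → L1-HIT  vc=[]
2: 0x42 (blk 16, set 0) → MISS  vc=[28]
3: 0x73 (blk 28, set 0) → VC-HIT  vc=[16]
4: 0x13 (blk 4, set 0) → MISS  vc=[16, 28]
5: 0x10 (blk 4, set 0) → L1-HIT  vc=[16, 28]
6: 0x72 (blk 28, set 0) → VC-HIT  vc=[16, 4]
7: 0x47 (blk 17, set 1) → MISS  vc=[16, 4]
8: 0x72 (blk 28, set 0) → L1-HIT  vc=[16, 4]
9: 0x45 (blk 17, set 1) → L1-HIT  vc=[16, 4]
10: 0x45 (blk 17, set 1) → L1-HIT  vc=[16, 4]
11: 0x47 (blk 17, set 1) → L1-HIT  vc=[16, 4]
12: 0x44 (blk 17, set 1) → L1-HIT  vc=[16, 4]
13: 0x71 (blk 28, set 0) → L1-HIT  vc=[16, 4]
14: 0x71 (blk 28, set 0) → L1-HIT  vc=[16, 4]
15: 0x10 (blk 4, set 0) → VC-HIT  vc=[16, 28]

MISSES = 4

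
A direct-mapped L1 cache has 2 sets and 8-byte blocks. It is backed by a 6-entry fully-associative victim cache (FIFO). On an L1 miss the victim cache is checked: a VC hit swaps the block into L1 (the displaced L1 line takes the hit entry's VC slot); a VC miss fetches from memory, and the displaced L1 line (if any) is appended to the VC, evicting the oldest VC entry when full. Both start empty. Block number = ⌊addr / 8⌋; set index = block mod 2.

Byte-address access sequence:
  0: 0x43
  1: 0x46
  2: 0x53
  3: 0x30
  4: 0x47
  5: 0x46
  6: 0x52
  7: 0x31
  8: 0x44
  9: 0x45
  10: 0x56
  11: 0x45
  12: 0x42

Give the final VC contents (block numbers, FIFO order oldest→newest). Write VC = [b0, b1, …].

VC = [10, 6]

  [0] addr=0x43 blk=8 s=0: MISS | VC []
  [1] addr=0x46 blk=8 s=0: L1-HIT | VC []
  [2] addr=0x53 blk=10 s=0: MISS | VC [8]
  [3] addr=0x30 blk=6 s=0: MISS | VC [8, 10]
  [4] addr=0x47 blk=8 s=0: VC-HIT | VC [6, 10]
  [5] addr=0x46 blk=8 s=0: L1-HIT | VC [6, 10]
  [6] addr=0x52 blk=10 s=0: VC-HIT | VC [6, 8]
  [7] addr=0x31 blk=6 s=0: VC-HIT | VC [10, 8]
  [8] addr=0x44 blk=8 s=0: VC-HIT | VC [10, 6]
  [9] addr=0x45 blk=8 s=0: L1-HIT | VC [10, 6]
  [10] addr=0x56 blk=10 s=0: VC-HIT | VC [8, 6]
  [11] addr=0x45 blk=8 s=0: VC-HIT | VC [10, 6]
  [12] addr=0x42 blk=8 s=0: L1-HIT | VC [10, 6]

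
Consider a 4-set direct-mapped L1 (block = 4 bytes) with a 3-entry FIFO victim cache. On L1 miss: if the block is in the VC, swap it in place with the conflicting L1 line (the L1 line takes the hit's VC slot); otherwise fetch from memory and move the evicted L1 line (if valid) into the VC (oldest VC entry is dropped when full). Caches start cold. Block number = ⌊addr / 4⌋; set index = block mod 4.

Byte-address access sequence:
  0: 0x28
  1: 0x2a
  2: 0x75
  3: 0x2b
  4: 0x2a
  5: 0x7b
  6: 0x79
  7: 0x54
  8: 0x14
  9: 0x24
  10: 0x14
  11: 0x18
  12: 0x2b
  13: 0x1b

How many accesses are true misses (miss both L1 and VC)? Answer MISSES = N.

  [0] addr=0x28 blk=10 s=2: MISS | VC []
  [1] addr=0x2a blk=10 s=2: L1-HIT | VC []
  [2] addr=0x75 blk=29 s=1: MISS | VC []
  [3] addr=0x2b blk=10 s=2: L1-HIT | VC []
  [4] addr=0x2a blk=10 s=2: L1-HIT | VC []
  [5] addr=0x7b blk=30 s=2: MISS | VC [10]
  [6] addr=0x79 blk=30 s=2: L1-HIT | VC [10]
  [7] addr=0x54 blk=21 s=1: MISS | VC [10, 29]
  [8] addr=0x14 blk=5 s=1: MISS | VC [10, 29, 21]
  [9] addr=0x24 blk=9 s=1: MISS | VC [29, 21, 5]
  [10] addr=0x14 blk=5 s=1: VC-HIT | VC [29, 21, 9]
  [11] addr=0x18 blk=6 s=2: MISS | VC [21, 9, 30]
  [12] addr=0x2b blk=10 s=2: MISS | VC [9, 30, 6]
  [13] addr=0x1b blk=6 s=2: VC-HIT | VC [9, 30, 10]

MISSES = 8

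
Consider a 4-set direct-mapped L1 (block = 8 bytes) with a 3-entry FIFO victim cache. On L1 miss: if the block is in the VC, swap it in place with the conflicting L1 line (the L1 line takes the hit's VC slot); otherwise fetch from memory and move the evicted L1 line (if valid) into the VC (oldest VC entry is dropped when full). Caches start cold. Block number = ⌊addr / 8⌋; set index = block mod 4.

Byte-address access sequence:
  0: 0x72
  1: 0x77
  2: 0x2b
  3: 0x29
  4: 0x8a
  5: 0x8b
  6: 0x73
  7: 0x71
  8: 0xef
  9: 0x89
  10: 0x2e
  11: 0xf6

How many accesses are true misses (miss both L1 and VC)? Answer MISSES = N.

MISSES = 5

#0 0x72→b14/s2 MISS; vc=[]
#1 0x77→b14/s2 L1-HIT; vc=[]
#2 0x2b→b5/s1 MISS; vc=[]
#3 0x29→b5/s1 L1-HIT; vc=[]
#4 0x8a→b17/s1 MISS; vc=[5]
#5 0x8b→b17/s1 L1-HIT; vc=[5]
#6 0x73→b14/s2 L1-HIT; vc=[5]
#7 0x71→b14/s2 L1-HIT; vc=[5]
#8 0xef→b29/s1 MISS; vc=[5,17]
#9 0x89→b17/s1 VC-HIT; vc=[5,29]
#10 0x2e→b5/s1 VC-HIT; vc=[17,29]
#11 0xf6→b30/s2 MISS; vc=[17,29,14]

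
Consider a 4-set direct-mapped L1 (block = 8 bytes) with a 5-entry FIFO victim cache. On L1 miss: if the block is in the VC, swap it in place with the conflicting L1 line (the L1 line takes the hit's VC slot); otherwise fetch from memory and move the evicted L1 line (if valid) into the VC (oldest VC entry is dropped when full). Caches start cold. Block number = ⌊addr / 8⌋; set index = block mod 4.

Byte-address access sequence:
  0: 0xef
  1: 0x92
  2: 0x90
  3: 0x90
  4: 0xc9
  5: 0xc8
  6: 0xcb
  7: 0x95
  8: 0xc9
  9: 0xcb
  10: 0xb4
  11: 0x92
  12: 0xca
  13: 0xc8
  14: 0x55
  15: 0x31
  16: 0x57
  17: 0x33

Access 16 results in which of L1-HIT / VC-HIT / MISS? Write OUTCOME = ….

OUTCOME = VC-HIT

  [0] addr=0xef blk=29 s=1: MISS | VC []
  [1] addr=0x92 blk=18 s=2: MISS | VC []
  [2] addr=0x90 blk=18 s=2: L1-HIT | VC []
  [3] addr=0x90 blk=18 s=2: L1-HIT | VC []
  [4] addr=0xc9 blk=25 s=1: MISS | VC [29]
  [5] addr=0xc8 blk=25 s=1: L1-HIT | VC [29]
  [6] addr=0xcb blk=25 s=1: L1-HIT | VC [29]
  [7] addr=0x95 blk=18 s=2: L1-HIT | VC [29]
  [8] addr=0xc9 blk=25 s=1: L1-HIT | VC [29]
  [9] addr=0xcb blk=25 s=1: L1-HIT | VC [29]
  [10] addr=0xb4 blk=22 s=2: MISS | VC [29, 18]
  [11] addr=0x92 blk=18 s=2: VC-HIT | VC [29, 22]
  [12] addr=0xca blk=25 s=1: L1-HIT | VC [29, 22]
  [13] addr=0xc8 blk=25 s=1: L1-HIT | VC [29, 22]
  [14] addr=0x55 blk=10 s=2: MISS | VC [29, 22, 18]
  [15] addr=0x31 blk=6 s=2: MISS | VC [29, 22, 18, 10]
  [16] addr=0x57 blk=10 s=2: VC-HIT | VC [29, 22, 18, 6]
  [17] addr=0x33 blk=6 s=2: VC-HIT | VC [29, 22, 18, 10]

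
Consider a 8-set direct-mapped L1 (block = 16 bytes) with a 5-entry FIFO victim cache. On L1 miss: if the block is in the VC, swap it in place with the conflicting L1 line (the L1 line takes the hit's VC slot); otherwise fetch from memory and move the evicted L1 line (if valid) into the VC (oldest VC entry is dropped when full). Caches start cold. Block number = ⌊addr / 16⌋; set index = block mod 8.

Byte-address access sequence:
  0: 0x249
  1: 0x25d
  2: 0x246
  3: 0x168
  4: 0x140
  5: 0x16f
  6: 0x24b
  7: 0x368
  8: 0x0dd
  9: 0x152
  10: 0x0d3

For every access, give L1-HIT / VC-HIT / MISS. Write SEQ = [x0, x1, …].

SEQ = [MISS, MISS, L1-HIT, MISS, MISS, L1-HIT, VC-HIT, MISS, MISS, MISS, VC-HIT]

  [0] addr=0x249 blk=36 s=4: MISS | VC []
  [1] addr=0x25d blk=37 s=5: MISS | VC []
  [2] addr=0x246 blk=36 s=4: L1-HIT | VC []
  [3] addr=0x168 blk=22 s=6: MISS | VC []
  [4] addr=0x140 blk=20 s=4: MISS | VC [36]
  [5] addr=0x16f blk=22 s=6: L1-HIT | VC [36]
  [6] addr=0x24b blk=36 s=4: VC-HIT | VC [20]
  [7] addr=0x368 blk=54 s=6: MISS | VC [20, 22]
  [8] addr=0xdd blk=13 s=5: MISS | VC [20, 22, 37]
  [9] addr=0x152 blk=21 s=5: MISS | VC [20, 22, 37, 13]
  [10] addr=0xd3 blk=13 s=5: VC-HIT | VC [20, 22, 37, 21]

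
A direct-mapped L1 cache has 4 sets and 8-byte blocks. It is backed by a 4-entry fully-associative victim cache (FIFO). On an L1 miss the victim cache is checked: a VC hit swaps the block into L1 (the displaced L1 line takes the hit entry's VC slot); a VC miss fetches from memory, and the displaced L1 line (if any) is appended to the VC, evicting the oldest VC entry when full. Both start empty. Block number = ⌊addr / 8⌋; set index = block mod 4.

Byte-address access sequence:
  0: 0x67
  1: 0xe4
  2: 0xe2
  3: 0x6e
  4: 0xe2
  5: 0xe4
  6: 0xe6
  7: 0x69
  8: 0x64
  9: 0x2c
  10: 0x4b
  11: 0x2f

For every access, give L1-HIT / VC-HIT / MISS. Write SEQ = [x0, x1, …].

0: 0x67 (blk 12, set 0) → MISS  vc=[]
1: 0xe4 (blk 28, set 0) → MISS  vc=[12]
2: 0xe2 (blk 28, set 0) → L1-HIT  vc=[12]
3: 0x6e (blk 13, set 1) → MISS  vc=[12]
4: 0xe2 (blk 28, set 0) → L1-HIT  vc=[12]
5: 0xe4 (blk 28, set 0) → L1-HIT  vc=[12]
6: 0xe6 (blk 28, set 0) → L1-HIT  vc=[12]
7: 0x69 (blk 13, set 1) → L1-HIT  vc=[12]
8: 0x64 (blk 12, set 0) → VC-HIT  vc=[28]
9: 0x2c (blk 5, set 1) → MISS  vc=[28, 13]
10: 0x4b (blk 9, set 1) → MISS  vc=[28, 13, 5]
11: 0x2f (blk 5, set 1) → VC-HIT  vc=[28, 13, 9]

SEQ = [MISS, MISS, L1-HIT, MISS, L1-HIT, L1-HIT, L1-HIT, L1-HIT, VC-HIT, MISS, MISS, VC-HIT]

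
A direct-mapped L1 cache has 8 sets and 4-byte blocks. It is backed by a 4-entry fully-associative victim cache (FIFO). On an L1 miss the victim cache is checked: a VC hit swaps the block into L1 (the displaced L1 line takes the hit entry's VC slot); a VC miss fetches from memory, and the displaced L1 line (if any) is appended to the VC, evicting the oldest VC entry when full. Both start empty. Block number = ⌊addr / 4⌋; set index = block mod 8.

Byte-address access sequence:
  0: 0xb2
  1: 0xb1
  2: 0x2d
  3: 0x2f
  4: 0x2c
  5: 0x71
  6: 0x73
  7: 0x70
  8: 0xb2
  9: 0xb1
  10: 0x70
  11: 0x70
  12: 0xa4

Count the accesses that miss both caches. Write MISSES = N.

#0 0xb2→b44/s4 MISS; vc=[]
#1 0xb1→b44/s4 L1-HIT; vc=[]
#2 0x2d→b11/s3 MISS; vc=[]
#3 0x2f→b11/s3 L1-HIT; vc=[]
#4 0x2c→b11/s3 L1-HIT; vc=[]
#5 0x71→b28/s4 MISS; vc=[44]
#6 0x73→b28/s4 L1-HIT; vc=[44]
#7 0x70→b28/s4 L1-HIT; vc=[44]
#8 0xb2→b44/s4 VC-HIT; vc=[28]
#9 0xb1→b44/s4 L1-HIT; vc=[28]
#10 0x70→b28/s4 VC-HIT; vc=[44]
#11 0x70→b28/s4 L1-HIT; vc=[44]
#12 0xa4→b41/s1 MISS; vc=[44]

MISSES = 4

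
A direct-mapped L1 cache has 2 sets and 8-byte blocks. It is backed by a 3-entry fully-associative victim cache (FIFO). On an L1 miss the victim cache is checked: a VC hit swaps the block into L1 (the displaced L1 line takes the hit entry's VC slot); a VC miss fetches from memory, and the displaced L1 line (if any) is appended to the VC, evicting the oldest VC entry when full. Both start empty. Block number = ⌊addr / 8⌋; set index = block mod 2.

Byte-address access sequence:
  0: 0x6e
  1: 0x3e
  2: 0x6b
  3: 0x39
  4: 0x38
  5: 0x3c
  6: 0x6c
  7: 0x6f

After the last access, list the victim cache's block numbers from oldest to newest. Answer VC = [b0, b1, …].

  [0] addr=0x6e blk=13 s=1: MISS | VC []
  [1] addr=0x3e blk=7 s=1: MISS | VC [13]
  [2] addr=0x6b blk=13 s=1: VC-HIT | VC [7]
  [3] addr=0x39 blk=7 s=1: VC-HIT | VC [13]
  [4] addr=0x38 blk=7 s=1: L1-HIT | VC [13]
  [5] addr=0x3c blk=7 s=1: L1-HIT | VC [13]
  [6] addr=0x6c blk=13 s=1: VC-HIT | VC [7]
  [7] addr=0x6f blk=13 s=1: L1-HIT | VC [7]

VC = [7]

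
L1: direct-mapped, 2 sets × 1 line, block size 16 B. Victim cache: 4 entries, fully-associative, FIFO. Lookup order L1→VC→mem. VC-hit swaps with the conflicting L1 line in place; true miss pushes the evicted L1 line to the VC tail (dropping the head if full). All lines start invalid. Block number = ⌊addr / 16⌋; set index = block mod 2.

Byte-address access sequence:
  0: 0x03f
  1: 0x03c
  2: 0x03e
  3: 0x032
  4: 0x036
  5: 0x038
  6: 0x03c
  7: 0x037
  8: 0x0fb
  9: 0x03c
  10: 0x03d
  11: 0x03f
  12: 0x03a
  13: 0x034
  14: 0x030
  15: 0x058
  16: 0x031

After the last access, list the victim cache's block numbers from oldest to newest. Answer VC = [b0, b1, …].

  [0] addr=0x3f blk=3 s=1: MISS | VC []
  [1] addr=0x3c blk=3 s=1: L1-HIT | VC []
  [2] addr=0x3e blk=3 s=1: L1-HIT | VC []
  [3] addr=0x32 blk=3 s=1: L1-HIT | VC []
  [4] addr=0x36 blk=3 s=1: L1-HIT | VC []
  [5] addr=0x38 blk=3 s=1: L1-HIT | VC []
  [6] addr=0x3c blk=3 s=1: L1-HIT | VC []
  [7] addr=0x37 blk=3 s=1: L1-HIT | VC []
  [8] addr=0xfb blk=15 s=1: MISS | VC [3]
  [9] addr=0x3c blk=3 s=1: VC-HIT | VC [15]
  [10] addr=0x3d blk=3 s=1: L1-HIT | VC [15]
  [11] addr=0x3f blk=3 s=1: L1-HIT | VC [15]
  [12] addr=0x3a blk=3 s=1: L1-HIT | VC [15]
  [13] addr=0x34 blk=3 s=1: L1-HIT | VC [15]
  [14] addr=0x30 blk=3 s=1: L1-HIT | VC [15]
  [15] addr=0x58 blk=5 s=1: MISS | VC [15, 3]
  [16] addr=0x31 blk=3 s=1: VC-HIT | VC [15, 5]

VC = [15, 5]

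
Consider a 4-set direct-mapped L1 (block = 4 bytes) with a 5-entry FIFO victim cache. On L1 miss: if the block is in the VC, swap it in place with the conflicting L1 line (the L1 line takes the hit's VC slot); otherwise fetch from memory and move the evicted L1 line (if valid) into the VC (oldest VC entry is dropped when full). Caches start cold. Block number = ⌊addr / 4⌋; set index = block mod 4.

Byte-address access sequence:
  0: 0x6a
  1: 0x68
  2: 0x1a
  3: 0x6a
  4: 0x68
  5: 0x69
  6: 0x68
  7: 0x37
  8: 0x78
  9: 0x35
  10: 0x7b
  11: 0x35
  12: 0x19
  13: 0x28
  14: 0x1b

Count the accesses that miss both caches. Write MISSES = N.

MISSES = 5

#0 0x6a→b26/s2 MISS; vc=[]
#1 0x68→b26/s2 L1-HIT; vc=[]
#2 0x1a→b6/s2 MISS; vc=[26]
#3 0x6a→b26/s2 VC-HIT; vc=[6]
#4 0x68→b26/s2 L1-HIT; vc=[6]
#5 0x69→b26/s2 L1-HIT; vc=[6]
#6 0x68→b26/s2 L1-HIT; vc=[6]
#7 0x37→b13/s1 MISS; vc=[6]
#8 0x78→b30/s2 MISS; vc=[6,26]
#9 0x35→b13/s1 L1-HIT; vc=[6,26]
#10 0x7b→b30/s2 L1-HIT; vc=[6,26]
#11 0x35→b13/s1 L1-HIT; vc=[6,26]
#12 0x19→b6/s2 VC-HIT; vc=[30,26]
#13 0x28→b10/s2 MISS; vc=[30,26,6]
#14 0x1b→b6/s2 VC-HIT; vc=[30,26,10]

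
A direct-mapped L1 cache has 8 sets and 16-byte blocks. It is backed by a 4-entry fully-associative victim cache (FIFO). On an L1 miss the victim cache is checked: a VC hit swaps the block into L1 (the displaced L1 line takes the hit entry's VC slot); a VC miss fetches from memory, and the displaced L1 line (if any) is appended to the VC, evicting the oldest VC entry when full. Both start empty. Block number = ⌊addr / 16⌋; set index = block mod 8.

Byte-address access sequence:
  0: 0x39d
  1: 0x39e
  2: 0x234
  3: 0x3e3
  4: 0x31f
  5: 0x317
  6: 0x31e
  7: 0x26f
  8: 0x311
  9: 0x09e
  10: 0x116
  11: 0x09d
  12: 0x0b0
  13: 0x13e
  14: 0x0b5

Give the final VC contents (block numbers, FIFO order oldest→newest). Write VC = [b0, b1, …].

VC = [49, 17, 35, 19]

  [0] addr=0x39d blk=57 s=1: MISS | VC []
  [1] addr=0x39e blk=57 s=1: L1-HIT | VC []
  [2] addr=0x234 blk=35 s=3: MISS | VC []
  [3] addr=0x3e3 blk=62 s=6: MISS | VC []
  [4] addr=0x31f blk=49 s=1: MISS | VC [57]
  [5] addr=0x317 blk=49 s=1: L1-HIT | VC [57]
  [6] addr=0x31e blk=49 s=1: L1-HIT | VC [57]
  [7] addr=0x26f blk=38 s=6: MISS | VC [57, 62]
  [8] addr=0x311 blk=49 s=1: L1-HIT | VC [57, 62]
  [9] addr=0x9e blk=9 s=1: MISS | VC [57, 62, 49]
  [10] addr=0x116 blk=17 s=1: MISS | VC [57, 62, 49, 9]
  [11] addr=0x9d blk=9 s=1: VC-HIT | VC [57, 62, 49, 17]
  [12] addr=0xb0 blk=11 s=3: MISS | VC [62, 49, 17, 35]
  [13] addr=0x13e blk=19 s=3: MISS | VC [49, 17, 35, 11]
  [14] addr=0xb5 blk=11 s=3: VC-HIT | VC [49, 17, 35, 19]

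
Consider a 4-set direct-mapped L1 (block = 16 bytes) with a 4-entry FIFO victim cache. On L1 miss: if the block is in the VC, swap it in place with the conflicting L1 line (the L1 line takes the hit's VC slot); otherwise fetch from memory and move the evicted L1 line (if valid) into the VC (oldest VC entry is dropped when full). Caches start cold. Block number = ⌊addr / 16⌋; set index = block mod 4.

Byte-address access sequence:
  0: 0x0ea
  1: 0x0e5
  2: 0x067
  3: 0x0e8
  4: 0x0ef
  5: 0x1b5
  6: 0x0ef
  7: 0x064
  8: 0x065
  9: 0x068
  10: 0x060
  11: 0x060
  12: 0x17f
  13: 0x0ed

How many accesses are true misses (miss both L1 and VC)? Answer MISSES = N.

MISSES = 4

  [0] addr=0xea blk=14 s=2: MISS | VC []
  [1] addr=0xe5 blk=14 s=2: L1-HIT | VC []
  [2] addr=0x67 blk=6 s=2: MISS | VC [14]
  [3] addr=0xe8 blk=14 s=2: VC-HIT | VC [6]
  [4] addr=0xef blk=14 s=2: L1-HIT | VC [6]
  [5] addr=0x1b5 blk=27 s=3: MISS | VC [6]
  [6] addr=0xef blk=14 s=2: L1-HIT | VC [6]
  [7] addr=0x64 blk=6 s=2: VC-HIT | VC [14]
  [8] addr=0x65 blk=6 s=2: L1-HIT | VC [14]
  [9] addr=0x68 blk=6 s=2: L1-HIT | VC [14]
  [10] addr=0x60 blk=6 s=2: L1-HIT | VC [14]
  [11] addr=0x60 blk=6 s=2: L1-HIT | VC [14]
  [12] addr=0x17f blk=23 s=3: MISS | VC [14, 27]
  [13] addr=0xed blk=14 s=2: VC-HIT | VC [6, 27]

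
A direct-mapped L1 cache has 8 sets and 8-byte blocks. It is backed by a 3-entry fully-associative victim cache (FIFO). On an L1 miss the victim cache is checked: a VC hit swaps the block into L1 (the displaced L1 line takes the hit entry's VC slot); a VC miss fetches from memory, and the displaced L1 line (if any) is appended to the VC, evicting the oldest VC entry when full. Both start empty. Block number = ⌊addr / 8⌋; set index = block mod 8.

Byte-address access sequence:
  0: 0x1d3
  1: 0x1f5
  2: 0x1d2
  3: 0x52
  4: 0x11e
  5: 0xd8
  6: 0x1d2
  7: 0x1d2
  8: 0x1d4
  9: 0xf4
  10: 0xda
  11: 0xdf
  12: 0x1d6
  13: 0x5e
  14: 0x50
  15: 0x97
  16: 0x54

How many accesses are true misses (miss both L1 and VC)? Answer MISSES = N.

MISSES = 9

#0 0x1d3→b58/s2 MISS; vc=[]
#1 0x1f5→b62/s6 MISS; vc=[]
#2 0x1d2→b58/s2 L1-HIT; vc=[]
#3 0x52→b10/s2 MISS; vc=[58]
#4 0x11e→b35/s3 MISS; vc=[58]
#5 0xd8→b27/s3 MISS; vc=[58,35]
#6 0x1d2→b58/s2 VC-HIT; vc=[10,35]
#7 0x1d2→b58/s2 L1-HIT; vc=[10,35]
#8 0x1d4→b58/s2 L1-HIT; vc=[10,35]
#9 0xf4→b30/s6 MISS; vc=[10,35,62]
#10 0xda→b27/s3 L1-HIT; vc=[10,35,62]
#11 0xdf→b27/s3 L1-HIT; vc=[10,35,62]
#12 0x1d6→b58/s2 L1-HIT; vc=[10,35,62]
#13 0x5e→b11/s3 MISS; vc=[35,62,27]
#14 0x50→b10/s2 MISS; vc=[62,27,58]
#15 0x97→b18/s2 MISS; vc=[27,58,10]
#16 0x54→b10/s2 VC-HIT; vc=[27,58,18]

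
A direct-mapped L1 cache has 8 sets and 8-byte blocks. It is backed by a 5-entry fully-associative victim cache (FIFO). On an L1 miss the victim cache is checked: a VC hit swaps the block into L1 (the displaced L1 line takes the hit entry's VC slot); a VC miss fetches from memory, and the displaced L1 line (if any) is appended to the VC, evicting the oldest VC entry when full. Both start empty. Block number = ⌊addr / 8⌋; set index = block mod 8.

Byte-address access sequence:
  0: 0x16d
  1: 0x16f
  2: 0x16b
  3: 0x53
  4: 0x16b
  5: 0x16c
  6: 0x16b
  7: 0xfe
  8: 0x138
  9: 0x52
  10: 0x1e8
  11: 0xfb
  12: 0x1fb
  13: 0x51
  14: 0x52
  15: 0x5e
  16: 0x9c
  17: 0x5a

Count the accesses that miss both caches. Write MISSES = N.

  [0] addr=0x16d blk=45 s=5: MISS | VC []
  [1] addr=0x16f blk=45 s=5: L1-HIT | VC []
  [2] addr=0x16b blk=45 s=5: L1-HIT | VC []
  [3] addr=0x53 blk=10 s=2: MISS | VC []
  [4] addr=0x16b blk=45 s=5: L1-HIT | VC []
  [5] addr=0x16c blk=45 s=5: L1-HIT | VC []
  [6] addr=0x16b blk=45 s=5: L1-HIT | VC []
  [7] addr=0xfe blk=31 s=7: MISS | VC []
  [8] addr=0x138 blk=39 s=7: MISS | VC [31]
  [9] addr=0x52 blk=10 s=2: L1-HIT | VC [31]
  [10] addr=0x1e8 blk=61 s=5: MISS | VC [31, 45]
  [11] addr=0xfb blk=31 s=7: VC-HIT | VC [39, 45]
  [12] addr=0x1fb blk=63 s=7: MISS | VC [39, 45, 31]
  [13] addr=0x51 blk=10 s=2: L1-HIT | VC [39, 45, 31]
  [14] addr=0x52 blk=10 s=2: L1-HIT | VC [39, 45, 31]
  [15] addr=0x5e blk=11 s=3: MISS | VC [39, 45, 31]
  [16] addr=0x9c blk=19 s=3: MISS | VC [39, 45, 31, 11]
  [17] addr=0x5a blk=11 s=3: VC-HIT | VC [39, 45, 31, 19]

MISSES = 8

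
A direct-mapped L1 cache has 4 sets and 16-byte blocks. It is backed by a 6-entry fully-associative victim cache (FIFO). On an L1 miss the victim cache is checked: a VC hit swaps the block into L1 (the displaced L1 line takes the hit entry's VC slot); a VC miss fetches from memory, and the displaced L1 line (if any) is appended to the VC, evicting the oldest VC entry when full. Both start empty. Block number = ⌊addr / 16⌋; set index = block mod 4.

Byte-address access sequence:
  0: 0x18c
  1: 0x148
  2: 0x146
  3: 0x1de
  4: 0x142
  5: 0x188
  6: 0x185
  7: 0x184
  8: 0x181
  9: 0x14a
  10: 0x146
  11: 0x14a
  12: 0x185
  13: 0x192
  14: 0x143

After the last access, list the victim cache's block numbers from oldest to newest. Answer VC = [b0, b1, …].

#0 0x18c→b24/s0 MISS; vc=[]
#1 0x148→b20/s0 MISS; vc=[24]
#2 0x146→b20/s0 L1-HIT; vc=[24]
#3 0x1de→b29/s1 MISS; vc=[24]
#4 0x142→b20/s0 L1-HIT; vc=[24]
#5 0x188→b24/s0 VC-HIT; vc=[20]
#6 0x185→b24/s0 L1-HIT; vc=[20]
#7 0x184→b24/s0 L1-HIT; vc=[20]
#8 0x181→b24/s0 L1-HIT; vc=[20]
#9 0x14a→b20/s0 VC-HIT; vc=[24]
#10 0x146→b20/s0 L1-HIT; vc=[24]
#11 0x14a→b20/s0 L1-HIT; vc=[24]
#12 0x185→b24/s0 VC-HIT; vc=[20]
#13 0x192→b25/s1 MISS; vc=[20,29]
#14 0x143→b20/s0 VC-HIT; vc=[24,29]

VC = [24, 29]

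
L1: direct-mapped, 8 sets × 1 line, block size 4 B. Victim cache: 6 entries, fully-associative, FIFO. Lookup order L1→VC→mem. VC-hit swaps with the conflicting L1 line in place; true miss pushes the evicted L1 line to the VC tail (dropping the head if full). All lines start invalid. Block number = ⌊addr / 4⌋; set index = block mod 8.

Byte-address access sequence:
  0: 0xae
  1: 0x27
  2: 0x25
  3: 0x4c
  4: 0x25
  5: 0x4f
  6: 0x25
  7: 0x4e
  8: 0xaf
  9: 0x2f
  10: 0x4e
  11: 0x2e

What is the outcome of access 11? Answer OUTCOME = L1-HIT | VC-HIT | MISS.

OUTCOME = VC-HIT

0: 0xae (blk 43, set 3) → MISS  vc=[]
1: 0x27 (blk 9, set 1) → MISS  vc=[]
2: 0x25 (blk 9, set 1) → L1-HIT  vc=[]
3: 0x4c (blk 19, set 3) → MISS  vc=[43]
4: 0x25 (blk 9, set 1) → L1-HIT  vc=[43]
5: 0x4f (blk 19, set 3) → L1-HIT  vc=[43]
6: 0x25 (blk 9, set 1) → L1-HIT  vc=[43]
7: 0x4e (blk 19, set 3) → L1-HIT  vc=[43]
8: 0xaf (blk 43, set 3) → VC-HIT  vc=[19]
9: 0x2f (blk 11, set 3) → MISS  vc=[19, 43]
10: 0x4e (blk 19, set 3) → VC-HIT  vc=[11, 43]
11: 0x2e (blk 11, set 3) → VC-HIT  vc=[19, 43]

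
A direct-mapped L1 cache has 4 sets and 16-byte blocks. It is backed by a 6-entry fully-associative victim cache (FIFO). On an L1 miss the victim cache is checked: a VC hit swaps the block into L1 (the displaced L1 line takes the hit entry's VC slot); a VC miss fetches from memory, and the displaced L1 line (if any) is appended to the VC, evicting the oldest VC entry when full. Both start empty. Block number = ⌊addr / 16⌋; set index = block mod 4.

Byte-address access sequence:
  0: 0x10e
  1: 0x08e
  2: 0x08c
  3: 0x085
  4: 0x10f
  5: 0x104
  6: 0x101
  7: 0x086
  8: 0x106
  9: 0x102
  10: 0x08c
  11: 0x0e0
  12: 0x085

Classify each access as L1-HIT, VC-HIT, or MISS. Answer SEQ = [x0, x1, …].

SEQ = [MISS, MISS, L1-HIT, L1-HIT, VC-HIT, L1-HIT, L1-HIT, VC-HIT, VC-HIT, L1-HIT, VC-HIT, MISS, L1-HIT]

  [0] addr=0x10e blk=16 s=0: MISS | VC []
  [1] addr=0x8e blk=8 s=0: MISS | VC [16]
  [2] addr=0x8c blk=8 s=0: L1-HIT | VC [16]
  [3] addr=0x85 blk=8 s=0: L1-HIT | VC [16]
  [4] addr=0x10f blk=16 s=0: VC-HIT | VC [8]
  [5] addr=0x104 blk=16 s=0: L1-HIT | VC [8]
  [6] addr=0x101 blk=16 s=0: L1-HIT | VC [8]
  [7] addr=0x86 blk=8 s=0: VC-HIT | VC [16]
  [8] addr=0x106 blk=16 s=0: VC-HIT | VC [8]
  [9] addr=0x102 blk=16 s=0: L1-HIT | VC [8]
  [10] addr=0x8c blk=8 s=0: VC-HIT | VC [16]
  [11] addr=0xe0 blk=14 s=2: MISS | VC [16]
  [12] addr=0x85 blk=8 s=0: L1-HIT | VC [16]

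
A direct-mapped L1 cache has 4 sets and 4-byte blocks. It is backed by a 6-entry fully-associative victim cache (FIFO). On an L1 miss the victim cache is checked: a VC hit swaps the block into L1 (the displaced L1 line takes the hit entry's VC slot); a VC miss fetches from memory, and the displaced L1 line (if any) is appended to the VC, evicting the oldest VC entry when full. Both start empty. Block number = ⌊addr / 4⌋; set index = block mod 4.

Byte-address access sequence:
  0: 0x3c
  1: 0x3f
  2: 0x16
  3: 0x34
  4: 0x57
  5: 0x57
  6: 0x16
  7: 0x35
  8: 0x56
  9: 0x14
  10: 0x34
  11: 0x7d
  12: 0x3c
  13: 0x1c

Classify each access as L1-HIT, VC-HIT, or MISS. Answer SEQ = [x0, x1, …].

SEQ = [MISS, L1-HIT, MISS, MISS, MISS, L1-HIT, VC-HIT, VC-HIT, VC-HIT, VC-HIT, VC-HIT, MISS, VC-HIT, MISS]

0: 0x3c (blk 15, set 3) → MISS  vc=[]
1: 0x3f (blk 15, set 3) → L1-HIT  vc=[]
2: 0x16 (blk 5, set 1) → MISS  vc=[]
3: 0x34 (blk 13, set 1) → MISS  vc=[5]
4: 0x57 (blk 21, set 1) → MISS  vc=[5, 13]
5: 0x57 (blk 21, set 1) → L1-HIT  vc=[5, 13]
6: 0x16 (blk 5, set 1) → VC-HIT  vc=[21, 13]
7: 0x35 (blk 13, set 1) → VC-HIT  vc=[21, 5]
8: 0x56 (blk 21, set 1) → VC-HIT  vc=[13, 5]
9: 0x14 (blk 5, set 1) → VC-HIT  vc=[13, 21]
10: 0x34 (blk 13, set 1) → VC-HIT  vc=[5, 21]
11: 0x7d (blk 31, set 3) → MISS  vc=[5, 21, 15]
12: 0x3c (blk 15, set 3) → VC-HIT  vc=[5, 21, 31]
13: 0x1c (blk 7, set 3) → MISS  vc=[5, 21, 31, 15]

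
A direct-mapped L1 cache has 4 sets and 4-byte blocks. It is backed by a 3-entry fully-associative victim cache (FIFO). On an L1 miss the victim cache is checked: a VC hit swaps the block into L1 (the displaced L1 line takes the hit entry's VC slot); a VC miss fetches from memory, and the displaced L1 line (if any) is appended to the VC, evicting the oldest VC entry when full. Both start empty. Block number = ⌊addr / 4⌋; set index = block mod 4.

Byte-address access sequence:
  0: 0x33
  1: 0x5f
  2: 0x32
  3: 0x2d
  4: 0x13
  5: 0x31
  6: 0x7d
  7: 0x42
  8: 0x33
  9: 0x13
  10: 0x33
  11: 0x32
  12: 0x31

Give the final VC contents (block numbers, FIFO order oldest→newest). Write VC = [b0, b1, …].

VC = [4, 11, 16]

  [0] addr=0x33 blk=12 s=0: MISS | VC []
  [1] addr=0x5f blk=23 s=3: MISS | VC []
  [2] addr=0x32 blk=12 s=0: L1-HIT | VC []
  [3] addr=0x2d blk=11 s=3: MISS | VC [23]
  [4] addr=0x13 blk=4 s=0: MISS | VC [23, 12]
  [5] addr=0x31 blk=12 s=0: VC-HIT | VC [23, 4]
  [6] addr=0x7d blk=31 s=3: MISS | VC [23, 4, 11]
  [7] addr=0x42 blk=16 s=0: MISS | VC [4, 11, 12]
  [8] addr=0x33 blk=12 s=0: VC-HIT | VC [4, 11, 16]
  [9] addr=0x13 blk=4 s=0: VC-HIT | VC [12, 11, 16]
  [10] addr=0x33 blk=12 s=0: VC-HIT | VC [4, 11, 16]
  [11] addr=0x32 blk=12 s=0: L1-HIT | VC [4, 11, 16]
  [12] addr=0x31 blk=12 s=0: L1-HIT | VC [4, 11, 16]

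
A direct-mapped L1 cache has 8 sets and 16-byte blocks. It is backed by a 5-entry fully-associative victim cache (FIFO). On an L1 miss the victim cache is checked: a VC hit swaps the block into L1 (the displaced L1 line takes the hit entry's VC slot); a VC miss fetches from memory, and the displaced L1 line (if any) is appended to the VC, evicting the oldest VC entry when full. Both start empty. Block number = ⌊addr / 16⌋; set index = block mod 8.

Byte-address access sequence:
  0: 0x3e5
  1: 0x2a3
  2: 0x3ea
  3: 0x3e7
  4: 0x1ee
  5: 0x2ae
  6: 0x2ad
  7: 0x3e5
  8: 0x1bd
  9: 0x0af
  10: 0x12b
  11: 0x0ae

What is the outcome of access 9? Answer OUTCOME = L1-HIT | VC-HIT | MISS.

0: 0x3e5 (blk 62, set 6) → MISS  vc=[]
1: 0x2a3 (blk 42, set 2) → MISS  vc=[]
2: 0x3ea (blk 62, set 6) → L1-HIT  vc=[]
3: 0x3e7 (blk 62, set 6) → L1-HIT  vc=[]
4: 0x1ee (blk 30, set 6) → MISS  vc=[62]
5: 0x2ae (blk 42, set 2) → L1-HIT  vc=[62]
6: 0x2ad (blk 42, set 2) → L1-HIT  vc=[62]
7: 0x3e5 (blk 62, set 6) → VC-HIT  vc=[30]
8: 0x1bd (blk 27, set 3) → MISS  vc=[30]
9: 0xaf (blk 10, set 2) → MISS  vc=[30, 42]
10: 0x12b (blk 18, set 2) → MISS  vc=[30, 42, 10]
11: 0xae (blk 10, set 2) → VC-HIT  vc=[30, 42, 18]

OUTCOME = MISS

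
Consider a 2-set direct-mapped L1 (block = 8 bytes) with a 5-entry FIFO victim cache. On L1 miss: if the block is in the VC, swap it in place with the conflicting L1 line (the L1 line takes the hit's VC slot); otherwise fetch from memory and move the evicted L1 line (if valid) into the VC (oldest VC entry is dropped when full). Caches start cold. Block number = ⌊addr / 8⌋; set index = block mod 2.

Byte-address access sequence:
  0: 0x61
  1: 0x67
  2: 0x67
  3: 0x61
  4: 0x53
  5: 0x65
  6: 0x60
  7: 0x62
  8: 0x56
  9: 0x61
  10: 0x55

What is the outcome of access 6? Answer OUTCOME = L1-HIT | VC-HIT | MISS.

OUTCOME = L1-HIT

#0 0x61→b12/s0 MISS; vc=[]
#1 0x67→b12/s0 L1-HIT; vc=[]
#2 0x67→b12/s0 L1-HIT; vc=[]
#3 0x61→b12/s0 L1-HIT; vc=[]
#4 0x53→b10/s0 MISS; vc=[12]
#5 0x65→b12/s0 VC-HIT; vc=[10]
#6 0x60→b12/s0 L1-HIT; vc=[10]
#7 0x62→b12/s0 L1-HIT; vc=[10]
#8 0x56→b10/s0 VC-HIT; vc=[12]
#9 0x61→b12/s0 VC-HIT; vc=[10]
#10 0x55→b10/s0 VC-HIT; vc=[12]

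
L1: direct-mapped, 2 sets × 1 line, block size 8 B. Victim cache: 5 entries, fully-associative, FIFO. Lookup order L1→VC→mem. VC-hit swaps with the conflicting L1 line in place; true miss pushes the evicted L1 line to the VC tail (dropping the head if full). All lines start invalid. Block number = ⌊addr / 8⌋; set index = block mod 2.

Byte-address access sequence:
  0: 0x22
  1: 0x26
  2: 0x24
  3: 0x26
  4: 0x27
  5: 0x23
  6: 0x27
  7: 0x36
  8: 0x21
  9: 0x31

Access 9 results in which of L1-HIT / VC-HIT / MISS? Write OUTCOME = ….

#0 0x22→b4/s0 MISS; vc=[]
#1 0x26→b4/s0 L1-HIT; vc=[]
#2 0x24→b4/s0 L1-HIT; vc=[]
#3 0x26→b4/s0 L1-HIT; vc=[]
#4 0x27→b4/s0 L1-HIT; vc=[]
#5 0x23→b4/s0 L1-HIT; vc=[]
#6 0x27→b4/s0 L1-HIT; vc=[]
#7 0x36→b6/s0 MISS; vc=[4]
#8 0x21→b4/s0 VC-HIT; vc=[6]
#9 0x31→b6/s0 VC-HIT; vc=[4]

OUTCOME = VC-HIT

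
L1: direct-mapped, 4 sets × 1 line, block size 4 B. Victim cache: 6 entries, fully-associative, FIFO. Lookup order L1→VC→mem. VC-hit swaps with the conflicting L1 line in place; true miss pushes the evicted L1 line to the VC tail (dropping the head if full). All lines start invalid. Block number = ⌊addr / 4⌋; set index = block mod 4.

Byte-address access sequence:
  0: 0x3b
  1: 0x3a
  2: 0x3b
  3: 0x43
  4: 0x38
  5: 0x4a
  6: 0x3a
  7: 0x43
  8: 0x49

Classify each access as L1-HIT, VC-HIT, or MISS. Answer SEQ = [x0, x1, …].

SEQ = [MISS, L1-HIT, L1-HIT, MISS, L1-HIT, MISS, VC-HIT, L1-HIT, VC-HIT]

0: 0x3b (blk 14, set 2) → MISS  vc=[]
1: 0x3a (blk 14, set 2) → L1-HIT  vc=[]
2: 0x3b (blk 14, set 2) → L1-HIT  vc=[]
3: 0x43 (blk 16, set 0) → MISS  vc=[]
4: 0x38 (blk 14, set 2) → L1-HIT  vc=[]
5: 0x4a (blk 18, set 2) → MISS  vc=[14]
6: 0x3a (blk 14, set 2) → VC-HIT  vc=[18]
7: 0x43 (blk 16, set 0) → L1-HIT  vc=[18]
8: 0x49 (blk 18, set 2) → VC-HIT  vc=[14]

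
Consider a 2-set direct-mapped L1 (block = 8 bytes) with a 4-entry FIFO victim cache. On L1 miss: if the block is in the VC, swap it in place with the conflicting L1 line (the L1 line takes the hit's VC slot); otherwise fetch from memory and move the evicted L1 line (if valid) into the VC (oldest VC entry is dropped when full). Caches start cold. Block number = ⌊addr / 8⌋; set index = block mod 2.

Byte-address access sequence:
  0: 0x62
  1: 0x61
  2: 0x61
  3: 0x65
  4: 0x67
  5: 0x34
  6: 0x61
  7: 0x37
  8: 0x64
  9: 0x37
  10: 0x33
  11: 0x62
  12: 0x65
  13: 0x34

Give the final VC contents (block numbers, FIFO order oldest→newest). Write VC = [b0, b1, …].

0: 0x62 (blk 12, set 0) → MISS  vc=[]
1: 0x61 (blk 12, set 0) → L1-HIT  vc=[]
2: 0x61 (blk 12, set 0) → L1-HIT  vc=[]
3: 0x65 (blk 12, set 0) → L1-HIT  vc=[]
4: 0x67 (blk 12, set 0) → L1-HIT  vc=[]
5: 0x34 (blk 6, set 0) → MISS  vc=[12]
6: 0x61 (blk 12, set 0) → VC-HIT  vc=[6]
7: 0x37 (blk 6, set 0) → VC-HIT  vc=[12]
8: 0x64 (blk 12, set 0) → VC-HIT  vc=[6]
9: 0x37 (blk 6, set 0) → VC-HIT  vc=[12]
10: 0x33 (blk 6, set 0) → L1-HIT  vc=[12]
11: 0x62 (blk 12, set 0) → VC-HIT  vc=[6]
12: 0x65 (blk 12, set 0) → L1-HIT  vc=[6]
13: 0x34 (blk 6, set 0) → VC-HIT  vc=[12]

VC = [12]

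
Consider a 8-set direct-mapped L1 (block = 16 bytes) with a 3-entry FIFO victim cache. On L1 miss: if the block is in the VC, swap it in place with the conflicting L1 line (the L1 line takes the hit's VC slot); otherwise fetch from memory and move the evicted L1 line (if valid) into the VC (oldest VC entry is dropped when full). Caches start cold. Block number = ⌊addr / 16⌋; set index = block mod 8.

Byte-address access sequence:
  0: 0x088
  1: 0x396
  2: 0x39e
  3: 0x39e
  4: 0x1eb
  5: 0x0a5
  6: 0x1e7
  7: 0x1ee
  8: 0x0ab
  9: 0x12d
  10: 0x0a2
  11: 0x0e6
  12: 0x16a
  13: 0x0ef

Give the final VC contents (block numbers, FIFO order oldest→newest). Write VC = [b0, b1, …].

0: 0x88 (blk 8, set 0) → MISS  vc=[]
1: 0x396 (blk 57, set 1) → MISS  vc=[]
2: 0x39e (blk 57, set 1) → L1-HIT  vc=[]
3: 0x39e (blk 57, set 1) → L1-HIT  vc=[]
4: 0x1eb (blk 30, set 6) → MISS  vc=[]
5: 0xa5 (blk 10, set 2) → MISS  vc=[]
6: 0x1e7 (blk 30, set 6) → L1-HIT  vc=[]
7: 0x1ee (blk 30, set 6) → L1-HIT  vc=[]
8: 0xab (blk 10, set 2) → L1-HIT  vc=[]
9: 0x12d (blk 18, set 2) → MISS  vc=[10]
10: 0xa2 (blk 10, set 2) → VC-HIT  vc=[18]
11: 0xe6 (blk 14, set 6) → MISS  vc=[18, 30]
12: 0x16a (blk 22, set 6) → MISS  vc=[18, 30, 14]
13: 0xef (blk 14, set 6) → VC-HIT  vc=[18, 30, 22]

VC = [18, 30, 22]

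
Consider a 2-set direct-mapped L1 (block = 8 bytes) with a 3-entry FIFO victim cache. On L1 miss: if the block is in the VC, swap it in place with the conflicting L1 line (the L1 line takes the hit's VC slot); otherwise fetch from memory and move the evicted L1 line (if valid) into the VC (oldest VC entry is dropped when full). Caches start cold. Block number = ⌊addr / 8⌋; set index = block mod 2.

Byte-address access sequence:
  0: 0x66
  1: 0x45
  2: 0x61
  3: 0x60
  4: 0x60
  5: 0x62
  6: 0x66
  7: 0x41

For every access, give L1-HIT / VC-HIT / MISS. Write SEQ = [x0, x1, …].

0: 0x66 (blk 12, set 0) → MISS  vc=[]
1: 0x45 (blk 8, set 0) → MISS  vc=[12]
2: 0x61 (blk 12, set 0) → VC-HIT  vc=[8]
3: 0x60 (blk 12, set 0) → L1-HIT  vc=[8]
4: 0x60 (blk 12, set 0) → L1-HIT  vc=[8]
5: 0x62 (blk 12, set 0) → L1-HIT  vc=[8]
6: 0x66 (blk 12, set 0) → L1-HIT  vc=[8]
7: 0x41 (blk 8, set 0) → VC-HIT  vc=[12]

SEQ = [MISS, MISS, VC-HIT, L1-HIT, L1-HIT, L1-HIT, L1-HIT, VC-HIT]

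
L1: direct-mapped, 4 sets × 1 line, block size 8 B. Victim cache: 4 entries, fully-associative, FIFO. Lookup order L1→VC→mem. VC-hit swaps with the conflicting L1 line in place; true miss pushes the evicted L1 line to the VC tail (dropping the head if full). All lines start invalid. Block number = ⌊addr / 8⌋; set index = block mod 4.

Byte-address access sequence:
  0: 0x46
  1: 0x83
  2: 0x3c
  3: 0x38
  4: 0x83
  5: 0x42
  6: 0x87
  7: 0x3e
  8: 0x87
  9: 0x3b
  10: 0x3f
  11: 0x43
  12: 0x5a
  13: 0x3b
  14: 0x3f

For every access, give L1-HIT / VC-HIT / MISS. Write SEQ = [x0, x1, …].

SEQ = [MISS, MISS, MISS, L1-HIT, L1-HIT, VC-HIT, VC-HIT, L1-HIT, L1-HIT, L1-HIT, L1-HIT, VC-HIT, MISS, VC-HIT, L1-HIT]

  [0] addr=0x46 blk=8 s=0: MISS | VC []
  [1] addr=0x83 blk=16 s=0: MISS | VC [8]
  [2] addr=0x3c blk=7 s=3: MISS | VC [8]
  [3] addr=0x38 blk=7 s=3: L1-HIT | VC [8]
  [4] addr=0x83 blk=16 s=0: L1-HIT | VC [8]
  [5] addr=0x42 blk=8 s=0: VC-HIT | VC [16]
  [6] addr=0x87 blk=16 s=0: VC-HIT | VC [8]
  [7] addr=0x3e blk=7 s=3: L1-HIT | VC [8]
  [8] addr=0x87 blk=16 s=0: L1-HIT | VC [8]
  [9] addr=0x3b blk=7 s=3: L1-HIT | VC [8]
  [10] addr=0x3f blk=7 s=3: L1-HIT | VC [8]
  [11] addr=0x43 blk=8 s=0: VC-HIT | VC [16]
  [12] addr=0x5a blk=11 s=3: MISS | VC [16, 7]
  [13] addr=0x3b blk=7 s=3: VC-HIT | VC [16, 11]
  [14] addr=0x3f blk=7 s=3: L1-HIT | VC [16, 11]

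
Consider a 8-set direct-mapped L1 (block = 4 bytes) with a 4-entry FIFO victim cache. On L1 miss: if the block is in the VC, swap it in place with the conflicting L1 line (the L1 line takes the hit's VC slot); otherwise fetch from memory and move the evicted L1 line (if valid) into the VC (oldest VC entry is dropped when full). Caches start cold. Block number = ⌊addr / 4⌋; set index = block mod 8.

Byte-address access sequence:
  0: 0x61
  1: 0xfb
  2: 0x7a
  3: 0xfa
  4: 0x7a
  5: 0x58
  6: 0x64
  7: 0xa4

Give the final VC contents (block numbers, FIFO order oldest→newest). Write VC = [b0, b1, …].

VC = [62, 30, 25]

#0 0x61→b24/s0 MISS; vc=[]
#1 0xfb→b62/s6 MISS; vc=[]
#2 0x7a→b30/s6 MISS; vc=[62]
#3 0xfa→b62/s6 VC-HIT; vc=[30]
#4 0x7a→b30/s6 VC-HIT; vc=[62]
#5 0x58→b22/s6 MISS; vc=[62,30]
#6 0x64→b25/s1 MISS; vc=[62,30]
#7 0xa4→b41/s1 MISS; vc=[62,30,25]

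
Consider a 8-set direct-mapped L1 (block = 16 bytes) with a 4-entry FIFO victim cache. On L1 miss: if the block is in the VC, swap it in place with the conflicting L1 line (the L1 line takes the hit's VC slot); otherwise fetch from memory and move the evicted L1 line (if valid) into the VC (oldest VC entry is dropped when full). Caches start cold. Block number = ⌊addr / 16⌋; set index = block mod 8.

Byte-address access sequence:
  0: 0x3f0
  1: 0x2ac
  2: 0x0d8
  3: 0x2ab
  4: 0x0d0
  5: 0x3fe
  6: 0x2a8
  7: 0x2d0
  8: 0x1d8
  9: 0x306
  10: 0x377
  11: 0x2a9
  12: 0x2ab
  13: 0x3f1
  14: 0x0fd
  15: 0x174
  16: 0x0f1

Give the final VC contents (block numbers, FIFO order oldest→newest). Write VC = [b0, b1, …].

  [0] addr=0x3f0 blk=63 s=7: MISS | VC []
  [1] addr=0x2ac blk=42 s=2: MISS | VC []
  [2] addr=0xd8 blk=13 s=5: MISS | VC []
  [3] addr=0x2ab blk=42 s=2: L1-HIT | VC []
  [4] addr=0xd0 blk=13 s=5: L1-HIT | VC []
  [5] addr=0x3fe blk=63 s=7: L1-HIT | VC []
  [6] addr=0x2a8 blk=42 s=2: L1-HIT | VC []
  [7] addr=0x2d0 blk=45 s=5: MISS | VC [13]
  [8] addr=0x1d8 blk=29 s=5: MISS | VC [13, 45]
  [9] addr=0x306 blk=48 s=0: MISS | VC [13, 45]
  [10] addr=0x377 blk=55 s=7: MISS | VC [13, 45, 63]
  [11] addr=0x2a9 blk=42 s=2: L1-HIT | VC [13, 45, 63]
  [12] addr=0x2ab blk=42 s=2: L1-HIT | VC [13, 45, 63]
  [13] addr=0x3f1 blk=63 s=7: VC-HIT | VC [13, 45, 55]
  [14] addr=0xfd blk=15 s=7: MISS | VC [13, 45, 55, 63]
  [15] addr=0x174 blk=23 s=7: MISS | VC [45, 55, 63, 15]
  [16] addr=0xf1 blk=15 s=7: VC-HIT | VC [45, 55, 63, 23]

VC = [45, 55, 63, 23]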